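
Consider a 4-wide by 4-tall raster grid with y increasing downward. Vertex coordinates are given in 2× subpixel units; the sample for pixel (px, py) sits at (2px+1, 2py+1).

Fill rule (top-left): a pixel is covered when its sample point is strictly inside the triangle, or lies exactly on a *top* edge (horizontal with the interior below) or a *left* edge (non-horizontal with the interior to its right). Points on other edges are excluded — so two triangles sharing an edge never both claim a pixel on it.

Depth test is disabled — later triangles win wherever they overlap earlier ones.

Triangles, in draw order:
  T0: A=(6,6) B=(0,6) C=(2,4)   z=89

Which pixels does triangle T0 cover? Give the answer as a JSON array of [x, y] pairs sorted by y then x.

T0:
  2·area = 12
  edge (6, 6)→(0, 6): d=(-6,0) right/bottom  bias=-1
  edge (0, 6)→(2, 4): d=(2,-2) top-left  bias=+0
  edge (2, 4)→(6, 6): d=(4,2) right/bottom  bias=-1
    (2,0)@(5, 1): e=[30,0,-18] → ·  [on edge]
    (1,1)@(3, 3): e=[18,0,-6] → ·  [on edge]
    (0,2)@(1, 5): e=[6,0,6] → █  [on edge]
    (1,2)@(3, 5): e=[6,4,2] → █
    (2,2)@(5, 5): e=[6,8,-2] → ·
    (0,3)@(1, 7): e=[-6,4,14] → ·
    (1,3)@(3, 7): e=[-6,8,10] → ·
  covered (2 px):
    · · · ·
    · · · ·
    █ █ · ·
    · · · ·

Final: [[0,2],[1,2]]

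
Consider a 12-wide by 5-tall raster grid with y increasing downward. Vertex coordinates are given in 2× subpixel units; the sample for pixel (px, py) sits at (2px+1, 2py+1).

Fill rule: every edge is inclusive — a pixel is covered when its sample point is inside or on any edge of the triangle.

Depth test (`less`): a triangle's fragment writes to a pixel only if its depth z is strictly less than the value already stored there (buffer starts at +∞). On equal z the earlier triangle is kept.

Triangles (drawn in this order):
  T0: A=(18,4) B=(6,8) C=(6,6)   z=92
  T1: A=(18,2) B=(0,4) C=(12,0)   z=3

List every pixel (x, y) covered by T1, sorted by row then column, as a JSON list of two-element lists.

T0:
  2·area = 24
  edge (18, 4)→(6, 8): d=(-12,4) inclusive
  edge (6, 8)→(6, 6): d=(0,-2) inclusive
  edge (6, 6)→(18, 4): d=(12,-2) inclusive
    (10,1)@(21, 3): e=[0,30,-6] → ·  [on edge]
    (6,2)@(13, 5): e=[8,14,2] → █
    (7,2)@(15, 5): e=[0,18,6] → █  [on edge]
    (8,2)@(17, 5): e=[-8,22,10] → ·
    (3,3)@(7, 7): e=[8,2,14] → █
    (4,3)@(9, 7): e=[0,6,18] → █  [on edge]
    (5,3)@(11, 7): e=[-8,10,22] → ·
    (6,3)@(13, 7): e=[-16,14,26] → ·
    (7,3)@(15, 7): e=[-24,18,30] → ·
    (1,4)@(3, 9): e=[0,-6,30] → ·  [on edge]
    (3,4)@(7, 9): e=[-16,2,38] → ·
    (4,4)@(9, 9): e=[-24,6,42] → ·
  covered (4 px):
    · · · · · · · · · · · ·
    · · · · · · · · · · · ·
    · · · · · · █ █ · · · ·
    · · · █ █ · · · · · · ·
    · · · · · · · · · · · ·
T1:
  2·area = 48
  edge (18, 2)→(0, 4): d=(-18,2) inclusive
  edge (0, 4)→(12, 0): d=(12,-4) inclusive
  edge (12, 0)→(18, 2): d=(6,2) inclusive
    (4,0)@(9, 1): e=[36,0,12] → █  [on edge]
    (5,0)@(11, 1): e=[32,8,8] → █
    (6,0)@(13, 1): e=[28,16,4] → █
    (7,0)@(15, 1): e=[24,24,0] → █  [on edge]
    (8,0)@(17, 1): e=[20,32,-4] → ·
    (1,1)@(3, 3): e=[12,0,36] → █  [on edge]
    (2,1)@(5, 3): e=[8,8,32] → █
    (3,1)@(7, 3): e=[4,16,28] → █
    (4,1)@(9, 3): e=[0,24,24] → █  [on edge]
    (5,1)@(11, 3): e=[-4,32,20] → ·
    (6,1)@(13, 3): e=[-8,40,16] → ·
    (7,1)@(15, 3): e=[-12,48,12] → ·
    (10,1)@(21, 3): e=[-24,72,0] → ·  [on edge]
  covered (8 px):
    · · · · █ █ █ █ · · · ·
    · █ █ █ █ · · · · · · ·
    · · · · · · · · · · · ·
    · · · · · · · · · · · ·
    · · · · · · · · · · · ·

Answer: [[4,0],[5,0],[6,0],[7,0],[1,1],[2,1],[3,1],[4,1]]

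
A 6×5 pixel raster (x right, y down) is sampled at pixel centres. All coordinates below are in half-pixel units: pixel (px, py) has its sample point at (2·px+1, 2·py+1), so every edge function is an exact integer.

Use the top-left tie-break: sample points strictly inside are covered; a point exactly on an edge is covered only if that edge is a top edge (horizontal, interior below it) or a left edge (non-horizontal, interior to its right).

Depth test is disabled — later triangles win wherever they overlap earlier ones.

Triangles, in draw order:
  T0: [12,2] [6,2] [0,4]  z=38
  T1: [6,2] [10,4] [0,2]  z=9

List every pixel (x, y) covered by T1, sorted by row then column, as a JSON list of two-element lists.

T0:
  2·area = 12  (B↔C swapped to make it positive)
  edge (12, 2)→(0, 4): d=(-12,2) right/bottom  bias=-1
  edge (0, 4)→(6, 2): d=(6,-2) top-left  bias=+0
  edge (6, 2)→(12, 2): d=(6,0) top-left  bias=+0
    (4,0)@(9, 1): e=[18,0,-6] → .  [on edge]
    (1,1)@(3, 3): e=[6,0,6] → X  [on edge]
    (2,1)@(5, 3): e=[2,4,6] → X
    (3,1)@(7, 3): e=[-2,8,6] → .
    (1,2)@(3, 5): e=[-18,12,18] → .
    (2,2)@(5, 5): e=[-22,16,18] → .
  covered (2 px):
    . . . . . .
    . X X . . .
    . . . . . .
    . . . . . .
    . . . . . .
T1:
  2·area = 12
  edge (6, 2)→(10, 4): d=(4,2) right/bottom  bias=-1
  edge (10, 4)→(0, 2): d=(-10,-2) top-left  bias=+0
  edge (0, 2)→(6, 2): d=(6,0) top-left  bias=+0
    (2,1)@(5, 3): e=[6,0,6] → X  [on edge]
    (3,1)@(7, 3): e=[2,4,6] → X
    (4,1)@(9, 3): e=[-2,8,6] → .
    (2,2)@(5, 5): e=[14,-20,18] → .
    (3,2)@(7, 5): e=[10,-16,18] → .
  covered (2 px):
    . . . . . .
    . . X X . .
    . . . . . .
    . . . . . .
    . . . . . .

Answer: [[2,1],[3,1]]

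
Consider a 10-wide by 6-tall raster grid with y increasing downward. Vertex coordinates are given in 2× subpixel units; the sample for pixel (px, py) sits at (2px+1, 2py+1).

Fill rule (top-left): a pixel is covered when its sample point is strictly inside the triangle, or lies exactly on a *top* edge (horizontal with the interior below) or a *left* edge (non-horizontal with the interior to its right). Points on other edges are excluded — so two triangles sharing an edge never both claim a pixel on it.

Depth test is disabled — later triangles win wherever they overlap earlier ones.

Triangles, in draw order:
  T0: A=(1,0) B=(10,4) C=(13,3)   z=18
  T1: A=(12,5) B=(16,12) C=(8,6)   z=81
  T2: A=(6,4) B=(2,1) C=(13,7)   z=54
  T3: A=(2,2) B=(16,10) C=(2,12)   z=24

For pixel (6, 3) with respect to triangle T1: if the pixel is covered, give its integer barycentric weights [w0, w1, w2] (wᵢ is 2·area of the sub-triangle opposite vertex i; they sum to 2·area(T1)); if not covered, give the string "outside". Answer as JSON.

T0:
  2·area = 21  (B↔C swapped to make it positive)
  edge (1, 0)→(13, 3): d=(12,3) right/bottom  bias=-1
  edge (13, 3)→(10, 4): d=(-3,1) right/bottom  bias=-1
  edge (10, 4)→(1, 0): d=(-9,-4) top-left  bias=+0
    (2,0)@(5, 1): e=[0,14,7] → ·  [on edge]
    (9,0)@(19, 1): e=[-42,0,63] → ·  [on edge]
    (4,1)@(9, 3): e=[12,4,5] → #
    (5,1)@(11, 3): e=[6,2,13] → #
    (6,1)@(13, 3): e=[0,0,21] → ·  [on edge]
    (3,2)@(7, 5): e=[42,0,-21] → ·  [on edge]
    (4,2)@(9, 5): e=[36,-2,-13] → ·
    (5,2)@(11, 5): e=[30,-4,-5] → ·
    (0,3)@(1, 7): e=[84,0,-63] → ·  [on edge]
  covered (2 px):
    · · · · · · · · · ·
    · · · · # # · · · ·
    · · · · · · · · · ·
    · · · · · · · · · ·
    · · · · · · · · · ·
    · · · · · · · · · ·
T1:
  2·area = 32
  edge (12, 5)→(16, 12): d=(4,7) right/bottom  bias=-1
  edge (16, 12)→(8, 6): d=(-8,-6) top-left  bias=+0
  edge (8, 6)→(12, 5): d=(4,-1) top-left  bias=+0
    (5,3)@(11, 7): e=[15,10,7] → #
    (6,3)@(13, 7): e=[1,22,9] → #
    (7,3)@(15, 7): e=[-13,34,11] → ·
    (5,4)@(11, 9): e=[23,-6,15] → ·
    (6,4)@(13, 9): e=[9,6,17] → #
    (7,4)@(15, 9): e=[-5,18,19] → ·
    (6,5)@(13, 11): e=[17,-10,25] → ·
    (7,5)@(15, 11): e=[3,2,27] → #
    (8,5)@(17, 11): e=[-11,14,29] → ·
  covered (4 px):
    · · · · · · · · · ·
    · · · · · · · · · ·
    · · · · · · · · · ·
    · · · · · # # · · ·
    · · · · · · # · · ·
    · · · · · · · # · ·
T2:
  2·area = 9
  edge (6, 4)→(2, 1): d=(-4,-3) top-left  bias=+0
  edge (2, 1)→(13, 7): d=(11,6) right/bottom  bias=-1
  edge (13, 7)→(6, 4): d=(-7,-3) top-left  bias=+0
    (2,1)@(5, 3): e=[1,4,4] → #
    (3,1)@(7, 3): e=[7,-8,10] → ·
    (2,2)@(5, 5): e=[-7,26,-10] → ·
    (4,2)@(9, 5): e=[5,2,2] → #
    (5,2)@(11, 5): e=[11,-10,8] → ·
    (4,3)@(9, 7): e=[-3,24,-12] → ·
    (6,3)@(13, 7): e=[9,0,0] → ·  [on edge]
  covered (2 px):
    · · · · · · · · · ·
    · · # · · · · · · ·
    · · · · # · · · · ·
    · · · · · · · · · ·
    · · · · · · · · · ·
    · · · · · · · · · ·
T3:
  2·area = 140
  edge (2, 2)→(16, 10): d=(14,8) right/bottom  bias=-1
  edge (16, 10)→(2, 12): d=(-14,2) right/bottom  bias=-1
  edge (2, 12)→(2, 2): d=(0,-10) top-left  bias=+0
    (1,1)@(3, 3): e=[6,124,10] → #
    (2,1)@(5, 3): e=[-10,120,30] → ·
    (1,2)@(3, 5): e=[34,96,10] → #
    (2,2)@(5, 5): e=[18,92,30] → #
    (3,2)@(7, 5): e=[2,88,50] → #
    (4,2)@(9, 5): e=[-14,84,70] → ·
    (1,3)@(3, 7): e=[62,68,10] → #
    (4,3)@(9, 7): e=[14,56,70] → #
    (5,3)@(11, 7): e=[-2,52,90] → ·
    (1,4)@(3, 9): e=[90,40,10] → #
    (5,4)@(11, 9): e=[26,24,90] → #
    (6,4)@(13, 9): e=[10,20,110] → #
    (4,5)@(9, 11): e=[70,0,70] → ·  [on edge]
  covered (17 px):
    · · · · · · · · · ·
    · # · · · · · · · ·
    · # # # · · · · · ·
    · # # # # · · · · ·
    · # # # # # # · · ·
    · # # # · · · · · ·

Result: [22,9,1]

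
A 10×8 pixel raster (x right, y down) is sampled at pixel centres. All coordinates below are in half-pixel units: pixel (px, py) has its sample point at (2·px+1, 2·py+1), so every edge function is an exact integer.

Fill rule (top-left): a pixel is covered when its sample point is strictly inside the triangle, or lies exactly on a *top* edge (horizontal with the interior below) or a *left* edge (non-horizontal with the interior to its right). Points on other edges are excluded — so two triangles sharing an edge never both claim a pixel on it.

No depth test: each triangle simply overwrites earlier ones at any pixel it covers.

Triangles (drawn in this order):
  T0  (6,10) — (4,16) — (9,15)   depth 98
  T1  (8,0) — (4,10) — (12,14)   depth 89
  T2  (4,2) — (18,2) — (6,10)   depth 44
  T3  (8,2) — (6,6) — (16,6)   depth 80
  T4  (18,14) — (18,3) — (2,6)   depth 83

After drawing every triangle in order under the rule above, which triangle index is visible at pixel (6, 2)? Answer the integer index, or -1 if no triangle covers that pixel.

T0:
  2·area = 28  (B↔C swapped to make it positive)
  edge (6, 10)→(9, 15): d=(3,5) right/bottom  bias=-1
  edge (9, 15)→(4, 16): d=(-5,1) right/bottom  bias=-1
  edge (4, 16)→(6, 10): d=(2,-6) top-left  bias=+0
    (4,0)@(9, 1): e=[-42,70,0] → ·  [on edge]
    (1,2)@(3, 5): e=[0,56,-28] → ·  [on edge]
    (3,3)@(7, 7): e=[-14,42,0] → ·  [on edge]
    (2,6)@(5, 13): e=[14,14,0] → █  [on edge]
    (3,6)@(7, 13): e=[4,12,12] → █
    (4,6)@(9, 13): e=[-6,10,24] → ·
    (9,6)@(19, 13): e=[-56,0,84] → ·  [on edge]
    (2,7)@(5, 15): e=[20,4,4] → █
    (4,7)@(9, 15): e=[0,0,28] → ·  [on edge]
  covered (4 px):
    · · · · · · · · · ·
    · · · · · · · · · ·
    · · · · · · · · · ·
    · · · · · · · · · ·
    · · · · · · · · · ·
    · · · · · · · · · ·
    · · █ █ · · · · · ·
    · · █ █ · · · · · ·
T1:
  2·area = 96  (B↔C swapped to make it positive)
  edge (8, 0)→(12, 14): d=(4,14) right/bottom  bias=-1
  edge (12, 14)→(4, 10): d=(-8,-4) top-left  bias=+0
  edge (4, 10)→(8, 0): d=(4,-10) top-left  bias=+0
    (3,1)@(7, 3): e=[26,68,2] → █
    (4,1)@(9, 3): e=[-2,76,22] → ·
    (3,2)@(7, 5): e=[34,52,10] → █
    (4,2)@(9, 5): e=[6,60,30] → █
    (5,2)@(11, 5): e=[-22,68,50] → ·
    (3,3)@(7, 7): e=[42,36,18] → █
    (5,3)@(11, 7): e=[-14,52,58] → ·
    (2,4)@(5, 9): e=[78,12,6] → █
    (5,4)@(11, 9): e=[-6,36,66] → ·
    (2,5)@(5, 11): e=[86,-4,14] → ·
    (3,5)@(7, 11): e=[58,4,34] → █
    (5,5)@(11, 11): e=[2,20,74] → █
  covered (12 px):
    · · · · · · · · · ·
    · · · █ · · · · · ·
    · · · █ █ · · · · ·
    · · · █ █ · · · · ·
    · · █ █ █ · · · · ·
    · · · █ █ █ · · · ·
    · · · · · █ · · · ·
    · · · · · · · · · ·
T2:
  2·area = 112
  edge (4, 2)→(18, 2): d=(14,0) top-left  bias=+0
  edge (18, 2)→(6, 10): d=(-12,8) right/bottom  bias=-1
  edge (6, 10)→(4, 2): d=(-2,-8) top-left  bias=+0
    (2,1)@(5, 3): e=[14,92,6] → █
    (3,1)@(7, 3): e=[14,76,22] → █
    (4,1)@(9, 3): e=[14,60,38] → █
    (5,1)@(11, 3): e=[14,44,54] → █
    (6,1)@(13, 3): e=[14,28,70] → █
    (7,1)@(15, 3): e=[14,12,86] → █
    (8,1)@(17, 3): e=[14,-4,102] → ·
    (2,2)@(5, 5): e=[42,68,2] → █
    (7,2)@(15, 5): e=[42,-12,82] → ·
    (2,3)@(5, 7): e=[70,44,-2] → ·
    (3,3)@(7, 7): e=[70,28,14] → █
    (5,3)@(11, 7): e=[70,-4,46] → ·
  covered (14 px):
    · · · · · · · · · ·
    · · █ █ █ █ █ █ · ·
    · · █ █ █ █ █ · · ·
    · · · █ █ · · · · ·
    · · · █ · · · · · ·
    · · · · · · · · · ·
    · · · · · · · · · ·
    · · · · · · · · · ·
T3:
  2·area = 40  (B↔C swapped to make it positive)
  edge (8, 2)→(16, 6): d=(8,4) right/bottom  bias=-1
  edge (16, 6)→(6, 6): d=(-10,0) right/bottom  bias=-1
  edge (6, 6)→(8, 2): d=(2,-4) top-left  bias=+0
    (4,1)@(9, 3): e=[4,30,6] → █
    (5,1)@(11, 3): e=[-4,30,14] → ·
    (3,2)@(7, 5): e=[28,10,2] → █
    (5,2)@(11, 5): e=[12,10,18] → █
    (6,2)@(13, 5): e=[4,10,26] → █
    (7,2)@(15, 5): e=[-4,10,34] → ·
    (3,3)@(7, 7): e=[44,-10,6] → ·
    (4,3)@(9, 7): e=[36,-10,14] → ·
    (5,3)@(11, 7): e=[28,-10,22] → ·
    (6,3)@(13, 7): e=[20,-10,30] → ·
  covered (5 px):
    · · · · · · · · · ·
    · · · · █ · · · · ·
    · · · █ █ █ █ · · ·
    · · · · · · · · · ·
    · · · · · · · · · ·
    · · · · · · · · · ·
    · · · · · · · · · ·
    · · · · · · · · · ·
T4:
  2·area = 176  (B↔C swapped to make it positive)
  edge (18, 14)→(2, 6): d=(-16,-8) top-left  bias=+0
  edge (2, 6)→(18, 3): d=(16,-3) top-left  bias=+0
  edge (18, 3)→(18, 14): d=(0,11) right/bottom  bias=-1
    (4,2)@(9, 5): e=[72,5,99] → █
    (5,2)@(11, 5): e=[88,11,77] → █
    (6,2)@(13, 5): e=[104,17,55] → █
    (7,2)@(15, 5): e=[120,23,33] → █
    (8,2)@(17, 5): e=[136,29,11] → █
    (9,2)@(19, 5): e=[152,35,-11] → ·
    (2,3)@(5, 7): e=[8,25,143] → █
    (3,3)@(7, 7): e=[24,31,121] → █
    (9,3)@(19, 7): e=[120,67,-11] → ·
    (2,4)@(5, 9): e=[-24,57,143] → ·
    (3,4)@(7, 9): e=[-8,63,121] → ·
    (4,4)@(9, 9): e=[8,69,99] → █
  covered (21 px):
    · · · · · · · · · ·
    · · · · · · · · · ·
    · · · · █ █ █ █ █ ·
    · · █ █ █ █ █ █ █ ·
    · · · · █ █ █ █ █ ·
    · · · · · · █ █ █ ·
    · · · · · · · · █ ·
    · · · · · · · · · ·

Z-buffer (winner per pixel, '.' = empty):
  . . . . . . . . . .
  . . 2 2 3 2 2 2 . .
  . . 2 3 4 4 4 4 4 .
  . . 4 4 4 4 4 4 4 .
  . . 1 2 4 4 4 4 4 .
  . . . 1 1 1 4 4 4 .
  . . 0 0 . 1 . . 4 .
  . . 0 0 . . . . . .

Final: 4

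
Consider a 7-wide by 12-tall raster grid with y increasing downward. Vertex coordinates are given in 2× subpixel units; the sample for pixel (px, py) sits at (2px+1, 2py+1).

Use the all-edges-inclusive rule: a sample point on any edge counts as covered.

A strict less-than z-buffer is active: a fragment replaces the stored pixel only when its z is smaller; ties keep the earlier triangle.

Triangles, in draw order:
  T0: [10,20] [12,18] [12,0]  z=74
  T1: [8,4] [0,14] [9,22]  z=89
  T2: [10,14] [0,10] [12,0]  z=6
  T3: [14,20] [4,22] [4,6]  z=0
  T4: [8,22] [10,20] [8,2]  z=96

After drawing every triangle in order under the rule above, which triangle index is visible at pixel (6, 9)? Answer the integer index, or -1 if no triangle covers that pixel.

T0:
  2·area = 36  (B↔C swapped to make it positive)
  edge (10, 20)→(12, 0): d=(2,-20) inclusive
  edge (12, 0)→(12, 18): d=(0,18) inclusive
  edge (12, 18)→(10, 20): d=(-2,2) inclusive
    (5,5)@(11, 11): e=[2,18,16] → █
    (6,5)@(13, 11): e=[42,-18,12] → ·
    (5,6)@(11, 13): e=[6,18,12] → █
    (6,6)@(13, 13): e=[46,-18,8] → ·
    (5,7)@(11, 15): e=[10,18,8] → █
    (6,7)@(13, 15): e=[50,-18,4] → ·
    (5,8)@(11, 17): e=[14,18,4] → █
    (6,8)@(13, 17): e=[54,-18,0] → ·  [on edge]
    (5,9)@(11, 19): e=[18,18,0] → █  [on edge]
    (6,9)@(13, 19): e=[58,-18,-4] → ·
    (4,10)@(9, 21): e=[-18,54,0] → ·  [on edge]
    (5,10)@(11, 21): e=[22,18,-4] → ·
    (3,11)@(7, 23): e=[-54,90,0] → ·  [on edge]
  covered (5 px):
    · · · · · · ·
    · · · · · · ·
    · · · · · · ·
    · · · · · · ·
    · · · · · · ·
    · · · · · █ ·
    · · · · · █ ·
    · · · · · █ ·
    · · · · · █ ·
    · · · · · █ ·
    · · · · · · ·
    · · · · · · ·
T1:
  2·area = 154  (B↔C swapped to make it positive)
  edge (8, 4)→(9, 22): d=(1,18) inclusive
  edge (9, 22)→(0, 14): d=(-9,-8) inclusive
  edge (0, 14)→(8, 4): d=(8,-10) inclusive
    (3,3)@(7, 7): e=[21,119,14] → █
    (4,3)@(9, 7): e=[-15,135,34] → ·
    (2,4)@(5, 9): e=[59,85,10] → █
    (4,4)@(9, 9): e=[-13,117,50] → ·
    (1,5)@(3, 11): e=[97,51,6] → █
    (4,5)@(9, 11): e=[-11,99,66] → ·
    (0,6)@(1, 13): e=[135,17,2] → █
    (4,6)@(9, 13): e=[-9,81,82] → ·
    (0,7)@(1, 15): e=[137,-1,18] → ·
    (1,7)@(3, 15): e=[101,15,38] → █
    (4,7)@(9, 15): e=[-7,63,98] → ·
    (1,8)@(3, 17): e=[103,-3,54] → ·
  covered (16 px):
    · · · · · · ·
    · · · · · · ·
    · · · · · · ·
    · · · █ · · ·
    · · █ █ · · ·
    · █ █ █ · · ·
    █ █ █ █ · · ·
    · █ █ █ · · ·
    · · █ █ · · ·
    · · · █ · · ·
    · · · · · · ·
    · · · · · · ·
T2:
  2·area = 148
  edge (10, 14)→(0, 10): d=(-10,-4) inclusive
  edge (0, 10)→(12, 0): d=(12,-10) inclusive
  edge (12, 0)→(10, 14): d=(-2,14) inclusive
    (5,0)@(11, 1): e=[134,2,12] → █
    (6,0)@(13, 1): e=[142,22,-16] → ·
    (4,1)@(9, 3): e=[106,6,36] → █
    (6,1)@(13, 3): e=[122,46,-20] → ·
    (3,2)@(7, 5): e=[78,10,60] → █
    (6,2)@(13, 5): e=[102,70,-24] → ·
    (2,3)@(5, 7): e=[50,14,84] → █
    (5,3)@(11, 7): e=[74,74,0] → █  [on edge]
    (6,3)@(13, 7): e=[82,94,-28] → ·
    (1,4)@(3, 9): e=[22,18,108] → █
    (5,4)@(11, 9): e=[54,98,-4] → ·
    (1,5)@(3, 11): e=[2,42,104] → █
    (4,10)@(9, 21): e=[-74,222,0] → ·  [on edge]
  covered (19 px):
    · · · · · █ ·
    · · · · █ █ ·
    · · · █ █ █ ·
    · · █ █ █ █ ·
    · █ █ █ █ · ·
    · █ █ █ █ · ·
    · · · · █ · ·
    · · · · · · ·
    · · · · · · ·
    · · · · · · ·
    · · · · · · ·
    · · · · · · ·
T3:
  2·area = 160
  edge (14, 20)→(4, 22): d=(-10,2) inclusive
  edge (4, 22)→(4, 6): d=(0,-16) inclusive
  edge (4, 6)→(14, 20): d=(10,14) inclusive
    (2,4)@(5, 9): e=[128,16,16] → █
    (3,4)@(7, 9): e=[124,48,-12] → ·
    (2,5)@(5, 11): e=[108,16,36] → █
    (3,5)@(7, 11): e=[104,48,8] → █
    (4,5)@(9, 11): e=[100,80,-20] → ·
    (2,6)@(5, 13): e=[88,16,56] → █
    (4,6)@(9, 13): e=[80,80,0] → █  [on edge]
    (5,6)@(11, 13): e=[76,112,-28] → ·
    (2,7)@(5, 15): e=[68,16,76] → █
    (5,7)@(11, 15): e=[56,112,-8] → ·
    (2,8)@(5, 17): e=[48,16,96] → █
    (5,8)@(11, 17): e=[36,112,12] → █
    (4,10)@(9, 21): e=[0,80,80] → █  [on edge]
  covered (21 px):
    · · · · · · ·
    · · · · · · ·
    · · · · · · ·
    · · · · · · ·
    · · █ · · · ·
    · · █ █ · · ·
    · · █ █ █ · ·
    · · █ █ █ · ·
    · · █ █ █ █ ·
    · · █ █ █ █ █
    · · █ █ █ · ·
    · · · · · · ·
T4:
  2·area = 40  (B↔C swapped to make it positive)
  edge (8, 22)→(8, 2): d=(0,-20) inclusive
  edge (8, 2)→(10, 20): d=(2,18) inclusive
  edge (10, 20)→(8, 22): d=(-2,2) inclusive
    (4,5)@(9, 11): e=[20,0,20] → █  [on edge]
    (5,5)@(11, 11): e=[60,-36,16] → ·
    (4,6)@(9, 13): e=[20,4,16] → █
    (5,6)@(11, 13): e=[60,-32,12] → ·
    (4,7)@(9, 15): e=[20,8,12] → █
    (5,7)@(11, 15): e=[60,-28,8] → ·
    (4,8)@(9, 17): e=[20,12,8] → █
    (5,8)@(11, 17): e=[60,-24,4] → ·
    (6,8)@(13, 17): e=[100,-60,0] → ·  [on edge]
    (4,9)@(9, 19): e=[20,16,4] → █
    (5,9)@(11, 19): e=[60,-20,0] → ·  [on edge]
    (4,10)@(9, 21): e=[20,20,0] → █  [on edge]
    (3,11)@(7, 23): e=[-20,60,0] → ·  [on edge]
  covered (6 px):
    · · · · · · ·
    · · · · · · ·
    · · · · · · ·
    · · · · · · ·
    · · · · · · ·
    · · · · █ · ·
    · · · · █ · ·
    · · · · █ · ·
    · · · · █ · ·
    · · · · █ · ·
    · · · · █ · ·
    · · · · · · ·

Z-buffer (winner per pixel, '.' = empty):
  . . . . . 2 .
  . . . . 2 2 .
  . . . 2 2 2 .
  . . 2 2 2 2 .
  . 2 3 2 2 . .
  . 2 3 3 2 0 .
  1 1 3 3 3 0 .
  . 1 3 3 3 0 .
  . . 3 3 3 3 .
  . . 3 3 3 3 3
  . . 3 3 3 . .
  . . . . . . .

Final: 3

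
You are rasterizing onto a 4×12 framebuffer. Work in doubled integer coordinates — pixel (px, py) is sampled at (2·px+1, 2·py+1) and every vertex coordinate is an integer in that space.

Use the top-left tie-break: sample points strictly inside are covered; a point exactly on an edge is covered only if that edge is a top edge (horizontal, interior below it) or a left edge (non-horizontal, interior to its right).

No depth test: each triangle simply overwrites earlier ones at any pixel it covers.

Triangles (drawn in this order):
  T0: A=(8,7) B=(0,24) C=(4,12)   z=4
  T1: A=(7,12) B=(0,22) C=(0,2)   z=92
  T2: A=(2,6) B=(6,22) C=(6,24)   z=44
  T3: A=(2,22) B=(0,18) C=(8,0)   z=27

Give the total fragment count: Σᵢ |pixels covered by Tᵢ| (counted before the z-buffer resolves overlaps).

T0:
  2·area = 28
  edge (8, 7)→(0, 24): d=(-8,17) right/bottom  bias=-1
  edge (0, 24)→(4, 12): d=(4,-12) top-left  bias=+0
  edge (4, 12)→(8, 7): d=(4,-5) top-left  bias=+0
    (3,1)@(7, 3): e=[49,0,-21] → .  [on edge]
    (2,4)@(5, 9): e=[35,0,-7] → .  [on edge]
    (3,4)@(7, 9): e=[1,24,3] → X
    (2,5)@(5, 11): e=[19,8,1] → X
    (3,5)@(7, 11): e=[-15,32,11] → .
    (2,6)@(5, 13): e=[3,16,9] → X
    (3,6)@(7, 13): e=[-31,40,19] → .
    (1,7)@(3, 15): e=[21,0,7] → X  [on edge]
    (2,7)@(5, 15): e=[-13,24,17] → .
    (1,8)@(3, 17): e=[5,8,15] → X
    (2,8)@(5, 17): e=[-29,32,25] → .
    (1,9)@(3, 19): e=[-11,16,23] → .
    (0,10)@(1, 21): e=[7,0,21] → X  [on edge]
  covered (6 px):
    . . . .
    . . . .
    . . . .
    . . . .
    . . . X
    . . X .
    . . X .
    . X . .
    . X . .
    . . . .
    X . . .
    . . . .
T1:
  2·area = 140
  edge (7, 12)→(0, 22): d=(-7,10) right/bottom  bias=-1
  edge (0, 22)→(0, 2): d=(0,-20) top-left  bias=+0
  edge (0, 2)→(7, 12): d=(7,10) right/bottom  bias=-1
    (0,2)@(1, 5): e=[109,20,11] → X
    (1,2)@(3, 5): e=[89,60,-9] → .
    (0,3)@(1, 7): e=[95,20,25] → X
    (1,3)@(3, 7): e=[75,60,5] → X
    (2,3)@(5, 7): e=[55,100,-15] → .
    (0,4)@(1, 9): e=[81,20,39] → X
    (2,4)@(5, 9): e=[41,100,-1] → .
    (0,5)@(1, 11): e=[67,20,53] → X
    (2,5)@(5, 11): e=[27,100,13] → X
    (3,5)@(7, 11): e=[7,140,-7] → .
    (0,6)@(1, 13): e=[53,20,67] → X
    (3,6)@(7, 13): e=[-7,140,7] → .
  covered (16 px):
    . . . .
    . . . .
    X . . .
    X X . .
    X X . .
    X X X .
    X X X .
    X X . .
    X X . .
    X . . .
    . . . .
    . . . .
T2:
  2·area = 8
  edge (2, 6)→(6, 22): d=(4,16) right/bottom  bias=-1
  edge (6, 22)→(6, 24): d=(0,2) right/bottom  bias=-1
  edge (6, 24)→(2, 6): d=(-4,-18) top-left  bias=+0
    (2,9)@(5, 19): e=[4,2,2] → X
    (3,9)@(7, 19): e=[-28,-2,38] → .
    (2,10)@(5, 21): e=[12,2,-6] → .
  covered (1 px):
    . . . .
    . . . .
    . . . .
    . . . .
    . . . .
    . . . .
    . . . .
    . . . .
    . . . .
    . . X .
    . . . .
    . . . .
T3:
  2·area = 68
  edge (2, 22)→(0, 18): d=(-2,-4) top-left  bias=+0
  edge (0, 18)→(8, 0): d=(8,-18) top-left  bias=+0
  edge (8, 0)→(2, 22): d=(-6,22) right/bottom  bias=-1
    (3,1)@(7, 3): e=[58,6,4] → X
    (3,2)@(7, 5): e=[54,22,-8] → .
    (2,3)@(5, 7): e=[42,2,24] → X
    (3,3)@(7, 7): e=[50,38,-20] → .
    (2,4)@(5, 9): e=[38,18,12] → X
    (3,4)@(7, 9): e=[46,54,-32] → .
    (2,5)@(5, 11): e=[34,34,0] → .  [on edge]
    (1,6)@(3, 13): e=[22,14,32] → X
    (2,6)@(5, 13): e=[30,50,-12] → .
    (1,7)@(3, 15): e=[18,30,20] → X
    (2,7)@(5, 15): e=[26,66,-24] → .
    (0,8)@(1, 17): e=[6,10,52] → X
  covered (8 px):
    . . . .
    . . . X
    . . . .
    . . X .
    . . X .
    . . . .
    . X . .
    . X . .
    X X . .
    X . . .
    . . . .
    . . . .

Result: 31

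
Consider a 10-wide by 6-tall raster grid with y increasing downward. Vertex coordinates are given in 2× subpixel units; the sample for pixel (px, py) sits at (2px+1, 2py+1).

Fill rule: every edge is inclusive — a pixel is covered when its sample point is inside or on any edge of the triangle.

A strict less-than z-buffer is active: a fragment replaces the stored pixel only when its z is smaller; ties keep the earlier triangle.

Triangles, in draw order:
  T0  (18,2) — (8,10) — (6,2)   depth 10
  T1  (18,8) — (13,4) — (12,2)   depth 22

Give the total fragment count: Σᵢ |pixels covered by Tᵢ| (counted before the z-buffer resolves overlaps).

T0:
  2·area = 96
  edge (18, 2)→(8, 10): d=(-10,8) inclusive
  edge (8, 10)→(6, 2): d=(-2,-8) inclusive
  edge (6, 2)→(18, 2): d=(12,0) inclusive
    (3,1)@(7, 3): e=[78,6,12] → █
    (4,1)@(9, 3): e=[62,22,12] → █
    (5,1)@(11, 3): e=[46,38,12] → █
    (6,1)@(13, 3): e=[30,54,12] → █
    (7,1)@(15, 3): e=[14,70,12] → █
    (8,1)@(17, 3): e=[-2,86,12] → ·
    (3,2)@(7, 5): e=[58,2,36] → █
    (7,2)@(15, 5): e=[-6,66,36] → ·
    (3,3)@(7, 7): e=[38,-2,60] → ·
    (4,3)@(9, 7): e=[22,14,60] → █
    (6,3)@(13, 7): e=[-10,46,60] → ·
    (4,4)@(9, 9): e=[2,10,84] → █
  covered (12 px):
    · · · · · · · · · ·
    · · · █ █ █ █ █ · ·
    · · · █ █ █ █ · · ·
    · · · · █ █ · · · ·
    · · · · █ · · · · ·
    · · · · · · · · · ·
T1:
  2·area = 6
  edge (18, 8)→(13, 4): d=(-5,-4) inclusive
  edge (13, 4)→(12, 2): d=(-1,-2) inclusive
  edge (12, 2)→(18, 8): d=(6,6) inclusive
    (5,0)@(11, 1): e=[7,-1,0] → ·  [on edge]
    (6,1)@(13, 3): e=[5,1,0] → █  [on edge]
    (7,1)@(15, 3): e=[13,5,-12] → ·
    (6,2)@(13, 5): e=[-5,-1,12] → ·
    (7,2)@(15, 5): e=[3,3,0] → █  [on edge]
    (8,2)@(17, 5): e=[11,7,-12] → ·
    (7,3)@(15, 7): e=[-7,1,12] → ·
    (8,3)@(17, 7): e=[1,5,0] → █  [on edge]
    (9,3)@(19, 7): e=[9,9,-12] → ·
    (8,4)@(17, 9): e=[-9,3,12] → ·
    (9,4)@(19, 9): e=[-1,7,0] → ·  [on edge]
  covered (3 px):
    · · · · · · · · · ·
    · · · · · · █ · · ·
    · · · · · · · █ · ·
    · · · · · · · · █ ·
    · · · · · · · · · ·
    · · · · · · · · · ·

Answer: 15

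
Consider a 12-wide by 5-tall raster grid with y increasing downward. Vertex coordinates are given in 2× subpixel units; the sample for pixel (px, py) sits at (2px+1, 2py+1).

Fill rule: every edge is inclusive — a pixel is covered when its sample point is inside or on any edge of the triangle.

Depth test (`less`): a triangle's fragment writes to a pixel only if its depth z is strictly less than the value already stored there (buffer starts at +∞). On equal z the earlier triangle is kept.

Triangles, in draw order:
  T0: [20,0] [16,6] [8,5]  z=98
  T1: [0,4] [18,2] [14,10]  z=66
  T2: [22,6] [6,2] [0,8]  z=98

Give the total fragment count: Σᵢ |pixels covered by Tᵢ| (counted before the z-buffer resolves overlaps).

T0:
  2·area = 52
  edge (20, 0)→(16, 6): d=(-4,6) inclusive
  edge (16, 6)→(8, 5): d=(-8,-1) inclusive
  edge (8, 5)→(20, 0): d=(12,-5) inclusive
    (9,0)@(19, 1): e=[2,43,7] → X
    (10,0)@(21, 1): e=[-10,45,17] → .
    (6,1)@(13, 3): e=[30,21,1] → X
    (7,1)@(15, 3): e=[18,23,11] → X
    (8,1)@(17, 3): e=[6,25,21] → X
    (9,1)@(19, 3): e=[-6,27,31] → .
    (4,2)@(9, 5): e=[46,1,5] → X
    (5,2)@(11, 5): e=[34,3,15] → X
    (8,2)@(17, 5): e=[-2,9,45] → .
    (4,3)@(9, 7): e=[38,-15,29] → .
    (5,3)@(11, 7): e=[26,-13,39] → .
    (6,3)@(13, 7): e=[14,-11,49] → .
  covered (8 px):
    . . . . . . . . . X . .
    . . . . . . X X X . . .
    . . . . X X X X . . . .
    . . . . . . . . . . . .
    . . . . . . . . . . . .
T1:
  2·area = 136
  edge (0, 4)→(18, 2): d=(18,-2) inclusive
  edge (18, 2)→(14, 10): d=(-4,8) inclusive
  edge (14, 10)→(0, 4): d=(-14,-6) inclusive
    (4,1)@(9, 3): e=[0,68,68] → X  [on edge]
    (5,1)@(11, 3): e=[4,52,80] → X
    (6,1)@(13, 3): e=[8,36,92] → X
    (7,1)@(15, 3): e=[12,20,104] → X
    (8,1)@(17, 3): e=[16,4,116] → X
    (9,1)@(19, 3): e=[20,-12,128] → .
    (1,2)@(3, 5): e=[24,108,4] → X
    (2,2)@(5, 5): e=[28,92,16] → X
    (3,2)@(7, 5): e=[32,76,28] → X
    (8,2)@(17, 5): e=[52,-4,88] → .
    (1,3)@(3, 7): e=[60,100,-24] → .
    (2,3)@(5, 7): e=[64,84,-12] → .
    (3,3)@(7, 7): e=[68,68,0] → X  [on edge]
  covered (18 px):
    . . . . . . . . . . . .
    . . . . X X X X X . . .
    . X X X X X X X . . . .
    . . . X X X X X . . . .
    . . . . . . X . . . . .
T2:
  2·area = 120  (B↔C swapped to make it positive)
  edge (22, 6)→(0, 8): d=(-22,2) inclusive
  edge (0, 8)→(6, 2): d=(6,-6) inclusive
  edge (6, 2)→(22, 6): d=(16,4) inclusive
    (3,0)@(7, 1): e=[140,0,-20] → .  [on edge]
    (2,1)@(5, 3): e=[100,0,20] → X  [on edge]
    (3,1)@(7, 3): e=[96,12,12] → X
    (4,1)@(9, 3): e=[92,24,4] → X
    (5,1)@(11, 3): e=[88,36,-4] → .
    (1,2)@(3, 5): e=[60,0,60] → X  [on edge]
    (5,2)@(11, 5): e=[44,48,28] → X
    (6,2)@(13, 5): e=[40,60,20] → X
    (7,2)@(15, 5): e=[36,72,12] → X
    (8,2)@(17, 5): e=[32,84,4] → X
    (9,2)@(19, 5): e=[28,96,-4] → .
    (0,3)@(1, 7): e=[20,0,100] → X  [on edge]
    (5,3)@(11, 7): e=[0,60,60] → X  [on edge]
  covered (17 px):
    . . . . . . . . . . . .
    . . X X X . . . . . . .
    . X X X X X X X X . . .
    X X X X X X . . . . . .
    . . . . . . . . . . . .

Result: 43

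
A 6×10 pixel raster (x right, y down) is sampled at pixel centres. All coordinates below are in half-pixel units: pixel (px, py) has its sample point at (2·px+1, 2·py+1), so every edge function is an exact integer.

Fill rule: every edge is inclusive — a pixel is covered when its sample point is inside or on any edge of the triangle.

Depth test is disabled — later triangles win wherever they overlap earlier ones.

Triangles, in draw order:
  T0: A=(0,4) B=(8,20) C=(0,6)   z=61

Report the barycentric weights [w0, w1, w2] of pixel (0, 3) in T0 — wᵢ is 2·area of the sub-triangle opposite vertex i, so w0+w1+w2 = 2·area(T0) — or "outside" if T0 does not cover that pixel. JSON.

T0:
  2·area = 16
  edge (0, 4)→(8, 20): d=(8,16) inclusive
  edge (8, 20)→(0, 6): d=(-8,-14) inclusive
  edge (0, 6)→(0, 4): d=(0,-2) inclusive
    (0,3)@(1, 7): e=[8,6,2] → X
    (1,3)@(3, 7): e=[-24,34,6] → .
    (0,4)@(1, 9): e=[24,-10,2] → .
    (1,5)@(3, 11): e=[8,2,6] → X
    (2,5)@(5, 11): e=[-24,30,10] → .
    (1,6)@(3, 13): e=[24,-14,6] → .
  covered (2 px):
    . . . . . .
    . . . . . .
    . . . . . .
    X . . . . .
    . . . . . .
    . X . . . .
    . . . . . .
    . . . . . .
    . . . . . .
    . . . . . .

Final: [6,2,8]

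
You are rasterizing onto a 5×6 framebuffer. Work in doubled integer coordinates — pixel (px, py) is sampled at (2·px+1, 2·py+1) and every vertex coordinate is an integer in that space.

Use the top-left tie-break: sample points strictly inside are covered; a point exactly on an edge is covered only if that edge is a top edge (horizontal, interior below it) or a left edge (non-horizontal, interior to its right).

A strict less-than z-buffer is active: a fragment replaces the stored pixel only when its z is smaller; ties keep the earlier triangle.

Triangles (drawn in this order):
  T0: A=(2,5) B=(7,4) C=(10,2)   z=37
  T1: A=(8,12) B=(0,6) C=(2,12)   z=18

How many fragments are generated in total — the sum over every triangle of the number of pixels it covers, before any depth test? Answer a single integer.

T0:
  2·area = 7  (B↔C swapped to make it positive)
  edge (2, 5)→(10, 2): d=(8,-3) top-left  bias=+0
  edge (10, 2)→(7, 4): d=(-3,2) right/bottom  bias=-1
  edge (7, 4)→(2, 5): d=(-5,1) right/bottom  bias=-1
  covered (0 px):
    · · · · ·
    · · · · ·
    · · · · ·
    · · · · ·
    · · · · ·
    · · · · ·
T1:
  2·area = 36  (B↔C swapped to make it positive)
  edge (8, 12)→(2, 12): d=(-6,0) right/bottom  bias=-1
  edge (2, 12)→(0, 6): d=(-2,-6) top-left  bias=+0
  edge (0, 6)→(8, 12): d=(8,6) right/bottom  bias=-1
    (0,3)@(1, 7): e=[30,4,2] → █
    (1,3)@(3, 7): e=[30,16,-10] → ·
    (0,4)@(1, 9): e=[18,0,18] → █  [on edge]
    (1,4)@(3, 9): e=[18,12,6] → █
    (2,4)@(5, 9): e=[18,24,-6] → ·
    (0,5)@(1, 11): e=[6,-4,34] → ·
    (1,5)@(3, 11): e=[6,8,22] → █
    (2,5)@(5, 11): e=[6,20,10] → █
    (3,5)@(7, 11): e=[6,32,-2] → ·
  covered (5 px):
    · · · · ·
    · · · · ·
    · · · · ·
    █ · · · ·
    █ █ · · ·
    · █ █ · ·

Answer: 5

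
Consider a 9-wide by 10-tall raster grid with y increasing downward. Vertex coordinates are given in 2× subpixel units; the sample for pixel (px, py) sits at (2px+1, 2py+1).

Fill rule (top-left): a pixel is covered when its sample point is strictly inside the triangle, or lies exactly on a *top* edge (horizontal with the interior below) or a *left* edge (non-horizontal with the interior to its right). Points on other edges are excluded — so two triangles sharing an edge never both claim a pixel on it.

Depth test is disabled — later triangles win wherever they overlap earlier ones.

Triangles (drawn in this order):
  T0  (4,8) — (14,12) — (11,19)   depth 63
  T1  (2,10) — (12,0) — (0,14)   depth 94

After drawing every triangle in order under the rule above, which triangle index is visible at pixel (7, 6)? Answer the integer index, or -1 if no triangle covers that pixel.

T0:
  2·area = 82
  edge (4, 8)→(14, 12): d=(10,4) right/bottom  bias=-1
  edge (14, 12)→(11, 19): d=(-3,7) right/bottom  bias=-1
  edge (11, 19)→(4, 8): d=(-7,-11) top-left  bias=+0
    (8,2)@(17, 5): e=[-82,0,164] → ·  [on edge]
    (2,4)@(5, 9): e=[6,72,4] → #
    (3,4)@(7, 9): e=[-2,58,26] → ·
    (2,5)@(5, 11): e=[26,66,-10] → ·
    (3,5)@(7, 11): e=[18,52,12] → #
    (4,5)@(9, 11): e=[10,38,34] → #
    (5,5)@(11, 11): e=[2,24,56] → #
    (6,5)@(13, 11): e=[-6,10,78] → ·
    (3,6)@(7, 13): e=[38,46,-2] → ·
    (4,6)@(9, 13): e=[30,32,20] → #
    (6,6)@(13, 13): e=[14,4,64] → #
    (7,6)@(15, 13): e=[6,-10,86] → ·
    (5,9)@(11, 19): e=[82,0,0] → ·  [on edge]
  covered (10 px):
    · · · · · · · · ·
    · · · · · · · · ·
    · · · · · · · · ·
    · · · · · · · · ·
    · · # · · · · · ·
    · · · # # # · · ·
    · · · · # # # · ·
    · · · · # # · · ·
    · · · · · # · · ·
    · · · · · · · · ·
T1:
  2·area = 20
  edge (2, 10)→(12, 0): d=(10,-10) top-left  bias=+0
  edge (12, 0)→(0, 14): d=(-12,14) right/bottom  bias=-1
  edge (0, 14)→(2, 10): d=(2,-4) top-left  bias=+0
    (5,0)@(11, 1): e=[0,2,18] → #  [on edge]
    (6,0)@(13, 1): e=[20,-26,26] → ·
    (4,1)@(9, 3): e=[0,6,14] → #  [on edge]
    (5,1)@(11, 3): e=[20,-22,22] → ·
    (3,2)@(7, 5): e=[0,10,10] → #  [on edge]
    (4,2)@(9, 5): e=[20,-18,18] → ·
    (2,3)@(5, 7): e=[0,14,6] → #  [on edge]
    (3,3)@(7, 7): e=[20,-14,14] → ·
    (1,4)@(3, 9): e=[0,18,2] → #  [on edge]
    (2,4)@(5, 9): e=[20,-10,10] → ·
    (0,5)@(1, 11): e=[0,22,-2] → ·  [on edge]
    (1,5)@(3, 11): e=[20,-6,6] → ·
  covered (5 px):
    · · · · · # · · ·
    · · · · # · · · ·
    · · · # · · · · ·
    · · # · · · · · ·
    · # · · · · · · ·
    · · · · · · · · ·
    · · · · · · · · ·
    · · · · · · · · ·
    · · · · · · · · ·
    · · · · · · · · ·

Z-buffer (winner per pixel, '.' = empty):
  . . . . . 1 . . .
  . . . . 1 . . . .
  . . . 1 . . . . .
  . . 1 . . . . . .
  . 1 0 . . . . . .
  . . . 0 0 0 . . .
  . . . . 0 0 0 . .
  . . . . 0 0 . . .
  . . . . . 0 . . .
  . . . . . . . . .

Final: -1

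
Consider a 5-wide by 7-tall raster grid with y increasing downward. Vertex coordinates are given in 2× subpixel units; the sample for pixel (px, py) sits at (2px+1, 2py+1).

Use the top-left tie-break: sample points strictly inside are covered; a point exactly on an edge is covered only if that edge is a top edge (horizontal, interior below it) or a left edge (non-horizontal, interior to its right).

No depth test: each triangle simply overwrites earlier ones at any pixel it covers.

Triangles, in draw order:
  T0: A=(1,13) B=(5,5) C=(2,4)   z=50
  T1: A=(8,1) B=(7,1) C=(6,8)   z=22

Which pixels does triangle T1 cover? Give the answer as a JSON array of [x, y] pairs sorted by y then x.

T0:
  2·area = 28  (B↔C swapped to make it positive)
  edge (1, 13)→(2, 4): d=(1,-9) top-left  bias=+0
  edge (2, 4)→(5, 5): d=(3,1) right/bottom  bias=-1
  edge (5, 5)→(1, 13): d=(-4,8) right/bottom  bias=-1
    (3,0)@(7, 1): e=[42,-14,0] → ·  [on edge]
    (1,2)@(3, 5): e=[10,2,16] → █
    (2,2)@(5, 5): e=[28,0,0] → ·  [on edge]
    (1,3)@(3, 7): e=[12,8,8] → █
    (2,3)@(5, 7): e=[30,6,-8] → ·
    (1,4)@(3, 9): e=[14,14,0] → ·  [on edge]
    (0,6)@(1, 13): e=[0,28,0] → ·  [on edge]
  covered (2 px):
    · · · · ·
    · · · · ·
    · █ · · ·
    · █ · · ·
    · · · · ·
    · · · · ·
    · · · · ·
T1:
  2·area = 7  (B↔C swapped to make it positive)
  edge (8, 1)→(6, 8): d=(-2,7) right/bottom  bias=-1
  edge (6, 8)→(7, 1): d=(1,-7) top-left  bias=+0
  edge (7, 1)→(8, 1): d=(1,0) top-left  bias=+0
    (0,0)@(1, 1): e=[49,-42,0] → ·  [on edge]
    (1,0)@(3, 1): e=[35,-28,0] → ·  [on edge]
    (2,0)@(5, 1): e=[21,-14,0] → ·  [on edge]
    (3,0)@(7, 1): e=[7,0,0] → █  [on edge]
    (4,0)@(9, 1): e=[-7,14,0] → ·  [on edge]
    (3,1)@(7, 3): e=[3,2,2] → █
    (4,1)@(9, 3): e=[-11,16,2] → ·
    (3,2)@(7, 5): e=[-1,4,4] → ·
  covered (2 px):
    · · · █ ·
    · · · █ ·
    · · · · ·
    · · · · ·
    · · · · ·
    · · · · ·
    · · · · ·

Result: [[3,0],[3,1]]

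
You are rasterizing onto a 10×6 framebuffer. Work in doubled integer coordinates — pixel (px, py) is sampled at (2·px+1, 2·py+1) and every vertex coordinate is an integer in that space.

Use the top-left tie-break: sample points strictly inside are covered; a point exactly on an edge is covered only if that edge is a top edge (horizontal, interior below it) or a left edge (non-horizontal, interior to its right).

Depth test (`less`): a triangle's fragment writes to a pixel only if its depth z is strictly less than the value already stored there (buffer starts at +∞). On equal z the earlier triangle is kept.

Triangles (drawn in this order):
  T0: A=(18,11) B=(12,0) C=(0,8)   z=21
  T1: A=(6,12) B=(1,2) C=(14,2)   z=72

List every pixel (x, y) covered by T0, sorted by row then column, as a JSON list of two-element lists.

T0:
  2·area = 180  (B↔C swapped to make it positive)
  edge (18, 11)→(0, 8): d=(-18,-3) top-left  bias=+0
  edge (0, 8)→(12, 0): d=(12,-8) top-left  bias=+0
  edge (12, 0)→(18, 11): d=(6,11) right/bottom  bias=-1
    (5,0)@(11, 1): e=[159,4,17] → #
    (6,0)@(13, 1): e=[165,20,-5] → ·
    (4,1)@(9, 3): e=[117,12,51] → #
    (6,1)@(13, 3): e=[129,44,7] → #
    (7,1)@(15, 3): e=[135,60,-15] → ·
    (2,2)@(5, 5): e=[69,4,107] → #
    (3,2)@(7, 5): e=[75,20,85] → #
    (7,2)@(15, 5): e=[99,84,-3] → ·
    (1,3)@(3, 7): e=[27,12,141] → #
    (7,3)@(15, 7): e=[63,108,9] → #
    (8,3)@(17, 7): e=[69,124,-13] → ·
    (1,4)@(3, 9): e=[-9,36,153] → ·
  covered (21 px):
    · · · · · # · · · ·
    · · · · # # # · · ·
    · · # # # # # · · ·
    · # # # # # # # · ·
    · · · # # # # # · ·
    · · · · · · · · · ·
T1:
  2·area = 130
  edge (6, 12)→(1, 2): d=(-5,-10) top-left  bias=+0
  edge (1, 2)→(14, 2): d=(13,0) top-left  bias=+0
  edge (14, 2)→(6, 12): d=(-8,10) right/bottom  bias=-1
    (1,1)@(3, 3): e=[15,13,102] → #
    (2,1)@(5, 3): e=[35,13,82] → #
    (3,1)@(7, 3): e=[55,13,62] → #
    (4,1)@(9, 3): e=[75,13,42] → #
    (5,1)@(11, 3): e=[95,13,22] → #
    (6,1)@(13, 3): e=[115,13,2] → #
    (7,1)@(15, 3): e=[135,13,-18] → ·
    (1,2)@(3, 5): e=[5,39,86] → #
    (6,2)@(13, 5): e=[105,39,-14] → ·
    (1,3)@(3, 7): e=[-5,65,70] → ·
    (2,3)@(5, 7): e=[15,65,50] → #
    (5,3)@(11, 7): e=[75,65,-10] → ·
  covered (16 px):
    · · · · · · · · · ·
    · # # # # # # · · ·
    · # # # # # · · · ·
    · · # # # · · · · ·
    · · # # · · · · · ·
    · · · · · · · · · ·

Result: [[5,0],[4,1],[5,1],[6,1],[2,2],[3,2],[4,2],[5,2],[6,2],[1,3],[2,3],[3,3],[4,3],[5,3],[6,3],[7,3],[3,4],[4,4],[5,4],[6,4],[7,4]]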